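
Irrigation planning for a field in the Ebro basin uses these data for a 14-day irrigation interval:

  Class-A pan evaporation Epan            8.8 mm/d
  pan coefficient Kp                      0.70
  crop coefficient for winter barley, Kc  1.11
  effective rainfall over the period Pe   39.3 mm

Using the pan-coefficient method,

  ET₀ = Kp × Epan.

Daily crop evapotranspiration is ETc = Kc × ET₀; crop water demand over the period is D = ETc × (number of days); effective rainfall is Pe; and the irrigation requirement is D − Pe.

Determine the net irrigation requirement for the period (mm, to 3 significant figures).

ET₀ = 0.70 × 8.8 = 6.1600 mm/d
ETc = Kc × ET₀ = 1.11 × 6.1600 = 6.8376 mm/d
Crop demand D = ETc × 14 d = 6.8376 × 14 = 95.726 mm
D − Pe = 95.726 − 39.3 = 56.426 mm

56.4 mm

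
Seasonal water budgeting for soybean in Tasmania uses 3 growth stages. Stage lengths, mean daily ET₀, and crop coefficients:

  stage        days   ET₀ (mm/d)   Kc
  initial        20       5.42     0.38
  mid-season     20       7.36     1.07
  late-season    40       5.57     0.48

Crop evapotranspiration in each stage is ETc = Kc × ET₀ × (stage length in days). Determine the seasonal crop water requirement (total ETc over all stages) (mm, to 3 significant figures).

306 mm

initial: 0.38 × 5.42 × 20 = 41.19 mm
mid-season: 1.07 × 7.36 × 20 = 157.50 mm
late-season: 0.48 × 5.57 × 40 = 106.94 mm
Seasonal total = 305.63 mm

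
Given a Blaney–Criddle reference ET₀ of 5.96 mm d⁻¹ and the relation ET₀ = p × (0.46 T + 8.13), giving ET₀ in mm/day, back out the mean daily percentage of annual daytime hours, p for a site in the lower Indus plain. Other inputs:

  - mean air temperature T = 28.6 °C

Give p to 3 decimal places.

0.280

p = ET₀ / (0.46 T + 8.13) = 5.96 / (0.46 × 28.6 + 8.13) = 5.96 / 21.286 = 0.2800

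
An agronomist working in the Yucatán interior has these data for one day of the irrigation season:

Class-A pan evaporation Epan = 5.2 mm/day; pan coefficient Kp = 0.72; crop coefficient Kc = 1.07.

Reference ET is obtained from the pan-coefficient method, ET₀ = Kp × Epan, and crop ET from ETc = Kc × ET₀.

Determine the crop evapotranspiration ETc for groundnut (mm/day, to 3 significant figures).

ET₀ = 0.72 × 5.2 = 3.7440 mm/d
ETc = Kc × ET₀ = 1.07 × 3.7440 = 4.0061 mm/d

4.01 mm/day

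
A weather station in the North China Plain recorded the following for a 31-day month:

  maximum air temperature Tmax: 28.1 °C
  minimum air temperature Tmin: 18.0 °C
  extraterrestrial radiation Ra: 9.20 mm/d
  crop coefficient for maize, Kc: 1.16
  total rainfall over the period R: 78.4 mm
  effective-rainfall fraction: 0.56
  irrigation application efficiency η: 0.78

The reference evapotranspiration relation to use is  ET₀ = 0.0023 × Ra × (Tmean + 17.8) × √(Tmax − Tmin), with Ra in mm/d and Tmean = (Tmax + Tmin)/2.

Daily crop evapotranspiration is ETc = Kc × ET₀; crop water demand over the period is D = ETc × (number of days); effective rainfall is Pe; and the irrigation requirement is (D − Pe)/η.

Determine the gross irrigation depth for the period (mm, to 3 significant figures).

Tmean = (28.1 + 18.0)/2 = 23.05 °C
ET₀ = 0.0023 × 9.20 × (23.05 + 17.8) × √10.1 = 0.0023 × 9.20 × 40.85 × 3.1780 = 2.7470 mm/d
ETc = Kc × ET₀ = 1.16 × 2.7470 = 3.1865 mm/d
Crop demand D = ETc × 31 d = 3.1865 × 31 = 98.782 mm
Pe = 0.56 × 78.4 = 43.904 mm
D − Pe = 98.782 − 43.904 = 54.878 mm
Gross irrigation = 54.878 / 0.78 = 70.356 mm

70.4 mm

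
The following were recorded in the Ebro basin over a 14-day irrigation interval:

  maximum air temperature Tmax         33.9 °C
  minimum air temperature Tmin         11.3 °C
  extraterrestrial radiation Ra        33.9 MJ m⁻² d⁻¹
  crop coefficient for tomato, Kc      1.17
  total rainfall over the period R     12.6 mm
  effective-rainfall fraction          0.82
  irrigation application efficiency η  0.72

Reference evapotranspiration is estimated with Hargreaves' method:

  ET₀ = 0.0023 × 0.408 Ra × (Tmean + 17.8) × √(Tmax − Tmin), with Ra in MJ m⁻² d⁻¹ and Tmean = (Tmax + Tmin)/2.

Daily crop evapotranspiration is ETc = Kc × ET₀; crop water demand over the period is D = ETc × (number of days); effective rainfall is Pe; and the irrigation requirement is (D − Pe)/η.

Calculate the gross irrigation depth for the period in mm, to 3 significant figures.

125 mm

Tmean = (33.9 + 11.3)/2 = 22.60 °C
0.408 Ra = 0.408 × 33.9 = 13.8312 mm/d equivalent
ET₀ = 0.0023 × 13.8312 × (22.60 + 17.8) × √22.6 = 0.0023 × 13.8312 × 40.40 × 4.7539 = 6.1097 mm/d
ETc = Kc × ET₀ = 1.17 × 6.1097 = 7.1483 mm/d
Crop demand D = ETc × 14 d = 7.1483 × 14 = 100.076 mm
Pe = 0.82 × 12.6 = 10.332 mm
D − Pe = 100.076 − 10.332 = 89.744 mm
Gross irrigation = 89.744 / 0.72 = 124.644 mm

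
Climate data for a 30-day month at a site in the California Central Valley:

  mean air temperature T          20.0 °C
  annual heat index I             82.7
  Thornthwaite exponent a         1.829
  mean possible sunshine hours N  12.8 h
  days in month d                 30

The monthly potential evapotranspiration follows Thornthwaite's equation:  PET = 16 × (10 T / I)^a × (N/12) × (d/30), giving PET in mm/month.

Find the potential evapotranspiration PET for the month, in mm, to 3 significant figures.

85.8 mm

10T/I = 10 × 20.0 / 82.7 = 2.4184
(10T/I)^a = 2.4184^1.829 = 5.0289
Uncorrected PET = 16 × 5.0289 = 80.462 mm
Correction = (N/12)(d/30) = (12.8/12)(30/30) = 1.0667
PET = 80.462 × 1.0667 = 85.829 mm/month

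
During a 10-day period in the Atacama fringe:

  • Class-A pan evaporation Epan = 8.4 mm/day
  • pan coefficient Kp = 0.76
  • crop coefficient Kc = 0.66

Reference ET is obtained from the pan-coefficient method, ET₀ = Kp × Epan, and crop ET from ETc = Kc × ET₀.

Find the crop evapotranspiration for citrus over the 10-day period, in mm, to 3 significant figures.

ET₀ = 0.76 × 8.4 = 6.3840 mm/d
ETc = Kc × ET₀ = 0.66 × 6.3840 = 4.2134 mm/d
Over 10 days: 4.2134 × 10 = 42.134 mm

42.1 mm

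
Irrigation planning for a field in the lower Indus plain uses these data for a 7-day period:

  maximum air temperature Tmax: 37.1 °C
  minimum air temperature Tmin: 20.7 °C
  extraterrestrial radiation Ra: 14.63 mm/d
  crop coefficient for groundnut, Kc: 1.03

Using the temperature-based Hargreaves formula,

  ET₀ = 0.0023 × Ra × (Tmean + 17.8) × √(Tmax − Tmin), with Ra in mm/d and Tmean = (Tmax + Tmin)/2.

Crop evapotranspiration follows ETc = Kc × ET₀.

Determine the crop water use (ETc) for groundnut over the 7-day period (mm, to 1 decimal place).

45.9 mm

Tmean = (37.1 + 20.7)/2 = 28.90 °C
ET₀ = 0.0023 × 14.63 × (28.90 + 17.8) × √16.4 = 0.0023 × 14.63 × 46.70 × 4.0497 = 6.3637 mm/d
ETc = Kc × ET₀ = 1.03 × 6.3637 = 6.5546 mm/d
Over 7 days: 6.5546 × 7 = 45.882 mm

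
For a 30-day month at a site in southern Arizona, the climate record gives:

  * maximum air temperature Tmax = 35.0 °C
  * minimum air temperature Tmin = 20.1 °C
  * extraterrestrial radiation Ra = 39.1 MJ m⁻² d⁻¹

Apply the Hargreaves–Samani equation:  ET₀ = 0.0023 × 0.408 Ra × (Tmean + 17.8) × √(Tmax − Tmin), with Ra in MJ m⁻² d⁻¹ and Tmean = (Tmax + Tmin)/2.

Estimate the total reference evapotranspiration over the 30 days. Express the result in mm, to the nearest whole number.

193 mm

Tmean = (35.0 + 20.1)/2 = 27.55 °C
0.408 Ra = 0.408 × 39.1 = 15.9528 mm/d equivalent
ET₀ = 0.0023 × 15.9528 × (27.55 + 17.8) × √14.9 = 0.0023 × 15.9528 × 45.35 × 3.8601 = 6.4230 mm/d
Over 30 days: 6.4230 × 30 = 192.690 mm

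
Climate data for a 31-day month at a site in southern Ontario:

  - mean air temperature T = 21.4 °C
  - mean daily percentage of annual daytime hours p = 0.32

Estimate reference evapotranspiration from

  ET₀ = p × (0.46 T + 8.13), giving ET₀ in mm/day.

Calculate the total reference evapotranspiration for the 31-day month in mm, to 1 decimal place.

ET₀ = 0.32 × (0.46 × 21.4 + 8.13) = 0.32 × 17.974 = 5.7517 mm/d
Monthly total = 5.7517 × 31 = 178.303 mm

178.3 mm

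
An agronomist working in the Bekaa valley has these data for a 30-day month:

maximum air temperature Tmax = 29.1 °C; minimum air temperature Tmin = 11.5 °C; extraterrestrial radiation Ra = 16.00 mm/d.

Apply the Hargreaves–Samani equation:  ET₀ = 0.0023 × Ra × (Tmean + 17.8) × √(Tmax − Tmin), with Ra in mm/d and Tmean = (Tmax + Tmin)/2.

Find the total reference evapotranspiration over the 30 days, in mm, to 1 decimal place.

Tmean = (29.1 + 11.5)/2 = 20.30 °C
ET₀ = 0.0023 × 16.00 × (20.30 + 17.8) × √17.6 = 0.0023 × 16.00 × 38.10 × 4.1952 = 5.8820 mm/d
Over 30 days: 5.8820 × 30 = 176.460 mm

176.5 mm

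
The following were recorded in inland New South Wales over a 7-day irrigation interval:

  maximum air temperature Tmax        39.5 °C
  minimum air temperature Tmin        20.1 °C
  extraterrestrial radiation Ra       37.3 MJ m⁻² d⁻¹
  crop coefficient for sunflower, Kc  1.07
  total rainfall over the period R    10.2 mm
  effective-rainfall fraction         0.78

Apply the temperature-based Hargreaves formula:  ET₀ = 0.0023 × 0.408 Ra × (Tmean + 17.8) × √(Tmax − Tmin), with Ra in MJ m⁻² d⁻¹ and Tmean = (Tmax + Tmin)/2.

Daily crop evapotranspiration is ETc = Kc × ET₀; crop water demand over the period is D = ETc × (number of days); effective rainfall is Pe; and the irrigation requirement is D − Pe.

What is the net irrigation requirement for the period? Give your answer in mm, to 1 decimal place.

Tmean = (39.5 + 20.1)/2 = 29.80 °C
0.408 Ra = 0.408 × 37.3 = 15.2184 mm/d equivalent
ET₀ = 0.0023 × 15.2184 × (29.80 + 17.8) × √19.4 = 0.0023 × 15.2184 × 47.60 × 4.4045 = 7.3384 mm/d
ETc = Kc × ET₀ = 1.07 × 7.3384 = 7.8521 mm/d
Crop demand D = ETc × 7 d = 7.8521 × 7 = 54.965 mm
Pe = 0.78 × 10.2 = 7.956 mm
D − Pe = 54.965 − 7.956 = 47.009 mm

47.0 mm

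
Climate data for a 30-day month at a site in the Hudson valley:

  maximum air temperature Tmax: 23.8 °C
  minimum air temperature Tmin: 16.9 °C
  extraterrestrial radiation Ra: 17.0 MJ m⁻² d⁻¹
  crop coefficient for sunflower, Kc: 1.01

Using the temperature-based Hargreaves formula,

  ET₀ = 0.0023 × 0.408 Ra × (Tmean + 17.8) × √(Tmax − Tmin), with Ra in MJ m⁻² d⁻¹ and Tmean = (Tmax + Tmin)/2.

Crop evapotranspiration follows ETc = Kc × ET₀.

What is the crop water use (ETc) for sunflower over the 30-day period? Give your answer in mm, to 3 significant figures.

Tmean = (23.8 + 16.9)/2 = 20.35 °C
0.408 Ra = 0.408 × 17.0 = 6.9360 mm/d equivalent
ET₀ = 0.0023 × 6.9360 × (20.35 + 17.8) × √6.9 = 0.0023 × 6.9360 × 38.15 × 2.6268 = 1.5987 mm/d
ETc = Kc × ET₀ = 1.01 × 1.5987 = 1.6147 mm/d
Over 30 days: 1.6147 × 30 = 48.441 mm

48.4 mm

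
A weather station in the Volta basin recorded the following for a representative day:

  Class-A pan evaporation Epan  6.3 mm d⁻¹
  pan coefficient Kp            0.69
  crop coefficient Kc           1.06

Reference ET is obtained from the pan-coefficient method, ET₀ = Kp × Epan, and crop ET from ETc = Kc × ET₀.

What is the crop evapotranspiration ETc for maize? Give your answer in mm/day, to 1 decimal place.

ET₀ = 0.69 × 6.3 = 4.3470 mm/d
ETc = Kc × ET₀ = 1.06 × 4.3470 = 4.6078 mm/d

4.6 mm/day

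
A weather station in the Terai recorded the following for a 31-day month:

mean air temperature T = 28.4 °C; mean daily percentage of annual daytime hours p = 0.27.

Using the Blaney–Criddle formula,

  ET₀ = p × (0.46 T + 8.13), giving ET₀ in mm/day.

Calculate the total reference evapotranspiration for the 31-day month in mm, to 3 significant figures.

ET₀ = 0.27 × (0.46 × 28.4 + 8.13) = 0.27 × 21.194 = 5.7224 mm/d
Monthly total = 5.7224 × 31 = 177.394 mm

177 mm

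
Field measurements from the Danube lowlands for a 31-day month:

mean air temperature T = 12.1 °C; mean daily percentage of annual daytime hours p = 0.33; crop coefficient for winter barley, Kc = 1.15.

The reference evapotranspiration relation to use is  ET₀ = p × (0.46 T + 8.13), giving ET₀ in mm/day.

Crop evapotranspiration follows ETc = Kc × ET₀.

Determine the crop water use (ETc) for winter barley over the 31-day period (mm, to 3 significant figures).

161 mm

ET₀ = 0.33 × (0.46 × 12.1 + 8.13) = 0.33 × 13.696 = 4.5197 mm/d
ETc = Kc × ET₀ = 1.15 × 4.5197 = 5.1977 mm/d
Over 31 days: 5.1977 × 31 = 161.129 mm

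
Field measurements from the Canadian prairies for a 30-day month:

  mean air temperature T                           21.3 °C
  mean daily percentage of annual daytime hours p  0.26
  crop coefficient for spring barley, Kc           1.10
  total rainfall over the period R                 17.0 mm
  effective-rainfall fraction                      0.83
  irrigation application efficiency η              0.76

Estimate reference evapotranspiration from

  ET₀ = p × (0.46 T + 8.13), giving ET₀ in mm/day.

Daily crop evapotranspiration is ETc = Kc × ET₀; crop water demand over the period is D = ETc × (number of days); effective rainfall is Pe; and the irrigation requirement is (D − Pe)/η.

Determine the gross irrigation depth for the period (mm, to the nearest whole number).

ET₀ = 0.26 × (0.46 × 21.3 + 8.13) = 0.26 × 17.928 = 4.6613 mm/d
ETc = Kc × ET₀ = 1.10 × 4.6613 = 5.1274 mm/d
Crop demand D = ETc × 30 d = 5.1274 × 30 = 153.822 mm
Pe = 0.83 × 17.0 = 14.110 mm
D − Pe = 153.822 − 14.110 = 139.712 mm
Gross irrigation = 139.712 / 0.76 = 183.832 mm

184 mm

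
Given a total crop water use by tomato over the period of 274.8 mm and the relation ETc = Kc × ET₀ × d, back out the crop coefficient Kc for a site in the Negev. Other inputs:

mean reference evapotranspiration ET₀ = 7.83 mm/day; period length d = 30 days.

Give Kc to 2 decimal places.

1.17

ETc = Kc × ET₀ × d  ⇒  Kc = ETc / (ET₀ × d)
Kc = 274.8 / (7.83 × 30) = 274.8 / 234.90 = 1.1699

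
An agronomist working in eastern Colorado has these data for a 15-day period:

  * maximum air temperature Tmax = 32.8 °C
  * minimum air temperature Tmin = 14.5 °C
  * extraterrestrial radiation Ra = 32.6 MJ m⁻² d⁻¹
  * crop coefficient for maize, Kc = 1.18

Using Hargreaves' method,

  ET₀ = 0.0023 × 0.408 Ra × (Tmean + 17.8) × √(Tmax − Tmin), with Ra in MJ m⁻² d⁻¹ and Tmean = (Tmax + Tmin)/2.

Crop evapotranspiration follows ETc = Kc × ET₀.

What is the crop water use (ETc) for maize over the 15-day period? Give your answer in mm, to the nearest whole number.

96 mm

Tmean = (32.8 + 14.5)/2 = 23.65 °C
0.408 Ra = 0.408 × 32.6 = 13.3008 mm/d equivalent
ET₀ = 0.0023 × 13.3008 × (23.65 + 17.8) × √18.3 = 0.0023 × 13.3008 × 41.45 × 4.2778 = 5.4244 mm/d
ETc = Kc × ET₀ = 1.18 × 5.4244 = 6.4008 mm/d
Over 15 days: 6.4008 × 15 = 96.012 mm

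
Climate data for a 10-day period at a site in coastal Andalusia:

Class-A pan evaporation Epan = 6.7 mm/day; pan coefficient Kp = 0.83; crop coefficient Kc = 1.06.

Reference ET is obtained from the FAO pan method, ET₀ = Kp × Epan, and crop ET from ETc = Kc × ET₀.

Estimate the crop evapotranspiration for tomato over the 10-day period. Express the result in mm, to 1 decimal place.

58.9 mm

ET₀ = 0.83 × 6.7 = 5.5610 mm/d
ETc = Kc × ET₀ = 1.06 × 5.5610 = 5.8947 mm/d
Over 10 days: 5.8947 × 10 = 58.947 mm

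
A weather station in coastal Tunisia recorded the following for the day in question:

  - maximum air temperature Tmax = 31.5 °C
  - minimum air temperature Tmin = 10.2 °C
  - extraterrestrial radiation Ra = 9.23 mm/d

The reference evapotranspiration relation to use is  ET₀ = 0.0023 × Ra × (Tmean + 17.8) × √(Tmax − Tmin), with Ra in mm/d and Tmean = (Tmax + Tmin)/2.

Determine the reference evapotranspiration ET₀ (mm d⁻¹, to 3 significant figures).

3.79 mm d⁻¹

Tmean = (31.5 + 10.2)/2 = 20.85 °C
ET₀ = 0.0023 × 9.23 × (20.85 + 17.8) × √21.3 = 0.0023 × 9.23 × 38.65 × 4.6152 = 3.7868 mm/d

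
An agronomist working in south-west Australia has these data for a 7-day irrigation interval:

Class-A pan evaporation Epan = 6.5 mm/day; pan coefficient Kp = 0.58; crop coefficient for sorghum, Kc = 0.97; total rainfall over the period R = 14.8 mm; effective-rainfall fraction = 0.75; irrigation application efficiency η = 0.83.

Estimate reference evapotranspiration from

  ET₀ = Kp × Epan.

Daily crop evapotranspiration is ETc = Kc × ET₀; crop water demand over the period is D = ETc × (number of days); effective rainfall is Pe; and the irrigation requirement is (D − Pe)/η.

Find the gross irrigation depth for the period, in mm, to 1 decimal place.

ET₀ = 0.58 × 6.5 = 3.7700 mm/d
ETc = Kc × ET₀ = 0.97 × 3.7700 = 3.6569 mm/d
Crop demand D = ETc × 7 d = 3.6569 × 7 = 25.598 mm
Pe = 0.75 × 14.8 = 11.100 mm
D − Pe = 25.598 − 11.100 = 14.498 mm
Gross irrigation = 14.498 / 0.83 = 17.467 mm

17.5 mm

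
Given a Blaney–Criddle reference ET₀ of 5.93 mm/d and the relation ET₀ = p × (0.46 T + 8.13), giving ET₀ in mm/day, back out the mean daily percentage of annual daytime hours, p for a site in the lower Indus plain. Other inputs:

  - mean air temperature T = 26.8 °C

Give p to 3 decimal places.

p = ET₀ / (0.46 T + 8.13) = 5.93 / (0.46 × 26.8 + 8.13) = 5.93 / 20.458 = 0.2899

0.290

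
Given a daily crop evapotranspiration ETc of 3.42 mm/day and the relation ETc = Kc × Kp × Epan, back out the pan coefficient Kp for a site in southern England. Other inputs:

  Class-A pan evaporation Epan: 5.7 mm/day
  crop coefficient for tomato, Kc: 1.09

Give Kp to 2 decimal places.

0.55

ETc = Kc × Kp × Epan  ⇒  Kp = ETc / (Kc × Epan)
Kp = 3.42 / (1.09 × 5.7) = 3.42 / 6.213 = 0.5505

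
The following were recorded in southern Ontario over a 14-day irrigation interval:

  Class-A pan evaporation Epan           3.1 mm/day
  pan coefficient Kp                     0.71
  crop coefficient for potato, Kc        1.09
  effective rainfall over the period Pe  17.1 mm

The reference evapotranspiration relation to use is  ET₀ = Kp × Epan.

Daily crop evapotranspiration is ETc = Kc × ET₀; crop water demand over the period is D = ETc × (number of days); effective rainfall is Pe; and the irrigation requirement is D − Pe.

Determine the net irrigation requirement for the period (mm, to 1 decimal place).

ET₀ = 0.71 × 3.1 = 2.2010 mm/d
ETc = Kc × ET₀ = 1.09 × 2.2010 = 2.3991 mm/d
Crop demand D = ETc × 14 d = 2.3991 × 14 = 33.587 mm
D − Pe = 33.587 − 17.1 = 16.487 mm

16.5 mm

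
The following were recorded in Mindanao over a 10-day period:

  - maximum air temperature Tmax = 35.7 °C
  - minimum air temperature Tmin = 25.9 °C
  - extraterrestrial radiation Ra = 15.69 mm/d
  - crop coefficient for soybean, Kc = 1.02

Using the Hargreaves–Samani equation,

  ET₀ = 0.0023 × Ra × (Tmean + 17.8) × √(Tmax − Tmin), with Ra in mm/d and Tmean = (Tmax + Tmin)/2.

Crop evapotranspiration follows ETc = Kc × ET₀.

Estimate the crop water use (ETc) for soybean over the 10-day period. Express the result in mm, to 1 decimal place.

Tmean = (35.7 + 25.9)/2 = 30.80 °C
ET₀ = 0.0023 × 15.69 × (30.80 + 17.8) × √9.8 = 0.0023 × 15.69 × 48.60 × 3.1305 = 5.4904 mm/d
ETc = Kc × ET₀ = 1.02 × 5.4904 = 5.6002 mm/d
Over 10 days: 5.6002 × 10 = 56.002 mm

56.0 mm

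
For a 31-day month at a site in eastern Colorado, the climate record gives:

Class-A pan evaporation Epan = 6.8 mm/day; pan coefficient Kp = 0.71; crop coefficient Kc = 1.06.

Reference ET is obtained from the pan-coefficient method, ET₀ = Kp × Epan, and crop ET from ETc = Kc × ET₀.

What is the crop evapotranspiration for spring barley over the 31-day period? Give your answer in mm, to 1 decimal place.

158.6 mm

ET₀ = 0.71 × 6.8 = 4.8280 mm/d
ETc = Kc × ET₀ = 1.06 × 4.8280 = 5.1177 mm/d
Over 31 days: 5.1177 × 31 = 158.649 mm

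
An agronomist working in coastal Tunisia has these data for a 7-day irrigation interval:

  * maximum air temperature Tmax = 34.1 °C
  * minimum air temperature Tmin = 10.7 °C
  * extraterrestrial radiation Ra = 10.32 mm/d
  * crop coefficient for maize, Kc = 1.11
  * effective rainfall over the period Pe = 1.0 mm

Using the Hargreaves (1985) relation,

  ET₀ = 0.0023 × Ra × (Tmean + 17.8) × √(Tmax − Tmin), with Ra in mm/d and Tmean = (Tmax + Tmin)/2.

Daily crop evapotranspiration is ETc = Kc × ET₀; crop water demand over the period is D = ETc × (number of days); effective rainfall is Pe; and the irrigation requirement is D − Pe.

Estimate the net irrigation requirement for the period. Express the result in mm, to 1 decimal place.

34.9 mm

Tmean = (34.1 + 10.7)/2 = 22.40 °C
ET₀ = 0.0023 × 10.32 × (22.40 + 17.8) × √23.4 = 0.0023 × 10.32 × 40.20 × 4.8374 = 4.6158 mm/d
ETc = Kc × ET₀ = 1.11 × 4.6158 = 5.1235 mm/d
Crop demand D = ETc × 7 d = 5.1235 × 7 = 35.865 mm
D − Pe = 35.865 − 1.0 = 34.865 mm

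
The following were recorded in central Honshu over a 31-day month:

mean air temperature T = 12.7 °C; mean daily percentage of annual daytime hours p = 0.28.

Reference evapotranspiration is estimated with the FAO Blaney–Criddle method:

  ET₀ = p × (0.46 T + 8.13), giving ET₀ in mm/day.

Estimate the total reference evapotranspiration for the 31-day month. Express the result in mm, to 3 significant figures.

121 mm

ET₀ = 0.28 × (0.46 × 12.7 + 8.13) = 0.28 × 13.972 = 3.9122 mm/d
Monthly total = 3.9122 × 31 = 121.278 mm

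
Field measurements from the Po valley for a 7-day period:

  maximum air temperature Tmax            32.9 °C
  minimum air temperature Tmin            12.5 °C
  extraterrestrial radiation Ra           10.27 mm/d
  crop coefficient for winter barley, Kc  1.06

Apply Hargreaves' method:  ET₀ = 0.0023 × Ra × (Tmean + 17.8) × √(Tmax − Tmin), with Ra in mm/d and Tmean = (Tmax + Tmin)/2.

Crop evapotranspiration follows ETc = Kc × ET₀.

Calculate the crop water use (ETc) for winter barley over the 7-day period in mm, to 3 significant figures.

32.1 mm

Tmean = (32.9 + 12.5)/2 = 22.70 °C
ET₀ = 0.0023 × 10.27 × (22.70 + 17.8) × √20.4 = 0.0023 × 10.27 × 40.50 × 4.5166 = 4.3208 mm/d
ETc = Kc × ET₀ = 1.06 × 4.3208 = 4.5800 mm/d
Over 7 days: 4.5800 × 7 = 32.060 mm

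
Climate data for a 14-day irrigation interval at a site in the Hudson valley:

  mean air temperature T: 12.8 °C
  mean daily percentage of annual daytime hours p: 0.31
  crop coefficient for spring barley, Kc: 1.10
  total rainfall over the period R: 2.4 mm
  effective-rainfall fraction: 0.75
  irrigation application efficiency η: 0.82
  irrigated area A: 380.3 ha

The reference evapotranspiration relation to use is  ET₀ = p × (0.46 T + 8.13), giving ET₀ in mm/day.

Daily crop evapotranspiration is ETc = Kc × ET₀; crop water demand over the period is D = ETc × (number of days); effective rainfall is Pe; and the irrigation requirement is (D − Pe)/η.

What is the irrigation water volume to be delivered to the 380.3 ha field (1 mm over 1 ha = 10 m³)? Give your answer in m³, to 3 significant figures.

ET₀ = 0.31 × (0.46 × 12.8 + 8.13) = 0.31 × 14.018 = 4.3456 mm/d
ETc = Kc × ET₀ = 1.10 × 4.3456 = 4.7802 mm/d
Crop demand D = ETc × 14 d = 4.7802 × 14 = 66.923 mm
Pe = 0.75 × 2.4 = 1.800 mm
D − Pe = 66.923 − 1.800 = 65.123 mm
Gross irrigation = 65.123 / 0.82 = 79.418 mm
Volume = 79.418 mm × 380.3 ha × 10 = 302026.7 m³

302000 m³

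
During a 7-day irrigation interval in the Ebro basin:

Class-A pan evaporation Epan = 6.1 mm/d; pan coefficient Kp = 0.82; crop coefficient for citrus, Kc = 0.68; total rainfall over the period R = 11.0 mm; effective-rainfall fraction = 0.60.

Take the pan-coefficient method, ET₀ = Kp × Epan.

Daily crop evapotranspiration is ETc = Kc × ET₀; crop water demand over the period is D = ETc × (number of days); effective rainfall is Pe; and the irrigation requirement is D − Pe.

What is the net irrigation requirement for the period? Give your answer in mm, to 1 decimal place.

17.2 mm

ET₀ = 0.82 × 6.1 = 5.0020 mm/d
ETc = Kc × ET₀ = 0.68 × 5.0020 = 3.4014 mm/d
Crop demand D = ETc × 7 d = 3.4014 × 7 = 23.810 mm
Pe = 0.60 × 11.0 = 6.600 mm
D − Pe = 23.810 − 6.600 = 17.210 mm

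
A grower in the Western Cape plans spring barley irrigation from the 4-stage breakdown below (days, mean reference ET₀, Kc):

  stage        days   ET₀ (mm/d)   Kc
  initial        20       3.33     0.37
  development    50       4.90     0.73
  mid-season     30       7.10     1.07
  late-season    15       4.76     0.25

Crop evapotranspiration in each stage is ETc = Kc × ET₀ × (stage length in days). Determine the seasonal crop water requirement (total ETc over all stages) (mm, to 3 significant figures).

initial: 0.37 × 3.33 × 20 = 24.64 mm
development: 0.73 × 4.90 × 50 = 178.85 mm
mid-season: 1.07 × 7.10 × 30 = 227.91 mm
late-season: 0.25 × 4.76 × 15 = 17.85 mm
Seasonal total = 449.25 mm

449 mm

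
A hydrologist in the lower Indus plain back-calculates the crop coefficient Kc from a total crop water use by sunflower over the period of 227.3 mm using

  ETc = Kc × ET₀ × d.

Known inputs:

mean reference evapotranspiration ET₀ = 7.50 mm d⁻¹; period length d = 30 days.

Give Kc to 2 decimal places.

ETc = Kc × ET₀ × d  ⇒  Kc = ETc / (ET₀ × d)
Kc = 227.3 / (7.50 × 30) = 227.3 / 225.00 = 1.0102

1.01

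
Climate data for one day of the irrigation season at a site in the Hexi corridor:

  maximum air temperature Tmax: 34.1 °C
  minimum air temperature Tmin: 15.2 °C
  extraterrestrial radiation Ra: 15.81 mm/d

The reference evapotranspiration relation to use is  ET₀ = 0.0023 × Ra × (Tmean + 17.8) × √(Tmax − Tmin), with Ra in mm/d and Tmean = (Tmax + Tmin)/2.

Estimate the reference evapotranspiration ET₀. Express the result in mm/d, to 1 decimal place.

Tmean = (34.1 + 15.2)/2 = 24.65 °C
ET₀ = 0.0023 × 15.81 × (24.65 + 17.8) × √18.9 = 0.0023 × 15.81 × 42.45 × 4.3474 = 6.7107 mm/d

6.7 mm/d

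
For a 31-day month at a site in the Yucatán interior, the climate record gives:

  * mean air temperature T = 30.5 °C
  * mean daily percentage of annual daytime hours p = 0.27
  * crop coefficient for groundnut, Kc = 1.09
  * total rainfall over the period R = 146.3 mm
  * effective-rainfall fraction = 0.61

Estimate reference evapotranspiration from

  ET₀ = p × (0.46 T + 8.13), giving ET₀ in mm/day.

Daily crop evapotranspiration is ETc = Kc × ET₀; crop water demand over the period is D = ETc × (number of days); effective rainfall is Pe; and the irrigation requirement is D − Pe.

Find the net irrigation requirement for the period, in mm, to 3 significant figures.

ET₀ = 0.27 × (0.46 × 30.5 + 8.13) = 0.27 × 22.160 = 5.9832 mm/d
ETc = Kc × ET₀ = 1.09 × 5.9832 = 6.5217 mm/d
Crop demand D = ETc × 31 d = 6.5217 × 31 = 202.173 mm
Pe = 0.61 × 146.3 = 89.243 mm
D − Pe = 202.173 − 89.243 = 112.930 mm

113 mm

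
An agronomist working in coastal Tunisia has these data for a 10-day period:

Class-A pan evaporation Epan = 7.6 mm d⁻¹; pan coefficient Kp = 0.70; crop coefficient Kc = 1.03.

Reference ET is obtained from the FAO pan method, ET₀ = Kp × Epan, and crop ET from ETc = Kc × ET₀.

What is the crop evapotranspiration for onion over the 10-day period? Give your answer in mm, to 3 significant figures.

54.8 mm

ET₀ = 0.70 × 7.6 = 5.3200 mm/d
ETc = Kc × ET₀ = 1.03 × 5.3200 = 5.4796 mm/d
Over 10 days: 5.4796 × 10 = 54.796 mm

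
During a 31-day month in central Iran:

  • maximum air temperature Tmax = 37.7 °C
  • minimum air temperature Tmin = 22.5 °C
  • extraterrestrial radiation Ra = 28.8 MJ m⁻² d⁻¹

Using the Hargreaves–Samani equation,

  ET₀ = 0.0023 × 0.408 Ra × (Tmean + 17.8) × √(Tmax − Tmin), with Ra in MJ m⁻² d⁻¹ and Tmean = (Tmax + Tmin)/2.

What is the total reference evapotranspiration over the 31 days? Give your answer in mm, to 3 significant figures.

Tmean = (37.7 + 22.5)/2 = 30.10 °C
0.408 Ra = 0.408 × 28.8 = 11.7504 mm/d equivalent
ET₀ = 0.0023 × 11.7504 × (30.10 + 17.8) × √15.2 = 0.0023 × 11.7504 × 47.90 × 3.8987 = 5.0470 mm/d
Over 31 days: 5.0470 × 31 = 156.457 mm

156 mm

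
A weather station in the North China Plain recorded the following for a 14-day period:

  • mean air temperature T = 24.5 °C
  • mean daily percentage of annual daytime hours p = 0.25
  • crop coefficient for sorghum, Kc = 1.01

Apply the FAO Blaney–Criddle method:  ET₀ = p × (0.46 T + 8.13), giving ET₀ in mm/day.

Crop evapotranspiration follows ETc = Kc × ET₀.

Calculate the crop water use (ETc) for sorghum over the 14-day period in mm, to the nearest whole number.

ET₀ = 0.25 × (0.46 × 24.5 + 8.13) = 0.25 × 19.400 = 4.8500 mm/d
ETc = Kc × ET₀ = 1.01 × 4.8500 = 4.8985 mm/d
Over 14 days: 4.8985 × 14 = 68.579 mm

69 mm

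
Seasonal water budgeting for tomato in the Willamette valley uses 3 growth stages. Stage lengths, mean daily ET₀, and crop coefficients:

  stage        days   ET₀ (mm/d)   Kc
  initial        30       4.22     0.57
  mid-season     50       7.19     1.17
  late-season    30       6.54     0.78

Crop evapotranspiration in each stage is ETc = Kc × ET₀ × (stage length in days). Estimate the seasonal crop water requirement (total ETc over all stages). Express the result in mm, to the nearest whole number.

initial: 0.57 × 4.22 × 30 = 72.16 mm
mid-season: 1.17 × 7.19 × 50 = 420.62 mm
late-season: 0.78 × 6.54 × 30 = 153.04 mm
Seasonal total = 645.82 mm

646 mm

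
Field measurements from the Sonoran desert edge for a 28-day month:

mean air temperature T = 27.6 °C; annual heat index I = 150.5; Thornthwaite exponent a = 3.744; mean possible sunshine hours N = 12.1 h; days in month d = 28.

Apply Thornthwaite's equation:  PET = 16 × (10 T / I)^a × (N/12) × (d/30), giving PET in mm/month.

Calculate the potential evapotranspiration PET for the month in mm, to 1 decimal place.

145.8 mm

10T/I = 10 × 27.6 / 150.5 = 1.8339
(10T/I)^a = 1.8339^3.744 = 9.6845
Uncorrected PET = 16 × 9.6845 = 154.952 mm
Correction = (N/12)(d/30) = (12.1/12)(28/30) = 0.9411
PET = 154.952 × 0.9411 = 145.825 mm/month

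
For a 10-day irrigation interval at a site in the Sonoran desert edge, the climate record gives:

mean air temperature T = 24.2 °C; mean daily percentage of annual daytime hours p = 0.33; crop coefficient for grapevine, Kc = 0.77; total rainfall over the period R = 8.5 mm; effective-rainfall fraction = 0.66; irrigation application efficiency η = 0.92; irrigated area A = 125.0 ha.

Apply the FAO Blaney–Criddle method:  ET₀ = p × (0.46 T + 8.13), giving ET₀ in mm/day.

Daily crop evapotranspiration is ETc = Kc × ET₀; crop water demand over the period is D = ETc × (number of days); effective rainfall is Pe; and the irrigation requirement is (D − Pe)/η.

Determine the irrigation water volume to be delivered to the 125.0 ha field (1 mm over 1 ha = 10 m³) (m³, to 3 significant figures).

58900 m³

ET₀ = 0.33 × (0.46 × 24.2 + 8.13) = 0.33 × 19.262 = 6.3565 mm/d
ETc = Kc × ET₀ = 0.77 × 6.3565 = 4.8945 mm/d
Crop demand D = ETc × 10 d = 4.8945 × 10 = 48.945 mm
Pe = 0.66 × 8.5 = 5.610 mm
D − Pe = 48.945 − 5.610 = 43.335 mm
Gross irrigation = 43.335 / 0.92 = 47.103 mm
Volume = 47.103 mm × 125.0 ha × 10 = 58878.8 m³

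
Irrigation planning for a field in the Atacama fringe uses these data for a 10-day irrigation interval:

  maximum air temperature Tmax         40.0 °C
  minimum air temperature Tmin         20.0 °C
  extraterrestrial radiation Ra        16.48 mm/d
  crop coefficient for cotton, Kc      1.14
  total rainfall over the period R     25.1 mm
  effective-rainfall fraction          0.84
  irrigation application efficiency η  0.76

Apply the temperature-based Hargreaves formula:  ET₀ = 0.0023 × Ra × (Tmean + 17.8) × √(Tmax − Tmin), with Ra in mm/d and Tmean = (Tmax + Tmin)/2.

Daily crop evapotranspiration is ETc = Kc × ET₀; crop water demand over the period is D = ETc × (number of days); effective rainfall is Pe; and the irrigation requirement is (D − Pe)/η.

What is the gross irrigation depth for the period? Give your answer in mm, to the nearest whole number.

Tmean = (40.0 + 20.0)/2 = 30.00 °C
ET₀ = 0.0023 × 16.48 × (30.00 + 17.8) × √20.0 = 0.0023 × 16.48 × 47.80 × 4.4721 = 8.1026 mm/d
ETc = Kc × ET₀ = 1.14 × 8.1026 = 9.2370 mm/d
Crop demand D = ETc × 10 d = 9.2370 × 10 = 92.370 mm
Pe = 0.84 × 25.1 = 21.084 mm
D − Pe = 92.370 − 21.084 = 71.286 mm
Gross irrigation = 71.286 / 0.76 = 93.797 mm

94 mm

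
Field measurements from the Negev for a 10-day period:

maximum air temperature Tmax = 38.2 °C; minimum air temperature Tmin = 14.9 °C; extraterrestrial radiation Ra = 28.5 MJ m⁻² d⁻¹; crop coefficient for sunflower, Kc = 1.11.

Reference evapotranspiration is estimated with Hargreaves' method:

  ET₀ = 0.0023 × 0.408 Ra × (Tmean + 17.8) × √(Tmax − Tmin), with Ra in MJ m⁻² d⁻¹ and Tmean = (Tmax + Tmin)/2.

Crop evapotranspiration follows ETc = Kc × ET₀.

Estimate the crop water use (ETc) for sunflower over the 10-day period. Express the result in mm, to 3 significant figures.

63.6 mm

Tmean = (38.2 + 14.9)/2 = 26.55 °C
0.408 Ra = 0.408 × 28.5 = 11.6280 mm/d equivalent
ET₀ = 0.0023 × 11.6280 × (26.55 + 17.8) × √23.3 = 0.0023 × 11.6280 × 44.35 × 4.8270 = 5.7254 mm/d
ETc = Kc × ET₀ = 1.11 × 5.7254 = 6.3552 mm/d
Over 10 days: 6.3552 × 10 = 63.552 mm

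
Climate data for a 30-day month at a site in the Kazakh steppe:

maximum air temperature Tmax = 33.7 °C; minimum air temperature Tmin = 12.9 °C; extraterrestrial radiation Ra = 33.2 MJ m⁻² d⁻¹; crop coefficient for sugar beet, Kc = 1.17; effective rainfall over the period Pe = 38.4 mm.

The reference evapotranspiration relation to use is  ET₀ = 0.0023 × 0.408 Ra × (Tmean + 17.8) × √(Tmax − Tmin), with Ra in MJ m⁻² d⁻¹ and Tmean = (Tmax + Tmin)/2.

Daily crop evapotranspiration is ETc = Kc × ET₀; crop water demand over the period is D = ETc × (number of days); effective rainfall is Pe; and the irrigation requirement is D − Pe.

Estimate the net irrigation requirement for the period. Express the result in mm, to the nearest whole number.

167 mm

Tmean = (33.7 + 12.9)/2 = 23.30 °C
0.408 Ra = 0.408 × 33.2 = 13.5456 mm/d equivalent
ET₀ = 0.0023 × 13.5456 × (23.30 + 17.8) × √20.8 = 0.0023 × 13.5456 × 41.10 × 4.5607 = 5.8398 mm/d
ETc = Kc × ET₀ = 1.17 × 5.8398 = 6.8326 mm/d
Crop demand D = ETc × 30 d = 6.8326 × 30 = 204.978 mm
D − Pe = 204.978 − 38.4 = 166.578 mm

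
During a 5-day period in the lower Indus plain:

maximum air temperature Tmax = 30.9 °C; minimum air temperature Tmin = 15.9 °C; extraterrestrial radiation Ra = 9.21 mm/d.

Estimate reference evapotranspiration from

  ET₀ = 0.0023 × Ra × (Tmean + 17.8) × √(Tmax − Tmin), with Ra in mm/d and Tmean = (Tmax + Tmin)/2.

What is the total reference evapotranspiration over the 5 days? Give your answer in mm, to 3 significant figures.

16.9 mm

Tmean = (30.9 + 15.9)/2 = 23.40 °C
ET₀ = 0.0023 × 9.21 × (23.40 + 17.8) × √15.0 = 0.0023 × 9.21 × 41.20 × 3.8730 = 3.3801 mm/d
Over 5 days: 3.3801 × 5 = 16.901 mm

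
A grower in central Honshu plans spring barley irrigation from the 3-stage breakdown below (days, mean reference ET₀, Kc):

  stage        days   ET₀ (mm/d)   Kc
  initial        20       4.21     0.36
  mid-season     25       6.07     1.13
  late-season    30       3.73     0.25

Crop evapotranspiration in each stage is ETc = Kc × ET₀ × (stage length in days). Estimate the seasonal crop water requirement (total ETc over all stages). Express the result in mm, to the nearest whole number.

230 mm

initial: 0.36 × 4.21 × 20 = 30.31 mm
mid-season: 1.13 × 6.07 × 25 = 171.48 mm
late-season: 0.25 × 3.73 × 30 = 27.98 mm
Seasonal total = 229.77 mm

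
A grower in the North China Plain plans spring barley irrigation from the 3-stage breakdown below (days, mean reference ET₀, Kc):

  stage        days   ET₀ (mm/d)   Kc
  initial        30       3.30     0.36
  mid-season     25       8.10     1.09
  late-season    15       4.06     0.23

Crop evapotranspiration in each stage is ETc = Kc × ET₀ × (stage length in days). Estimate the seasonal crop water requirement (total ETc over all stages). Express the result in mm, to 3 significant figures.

initial: 0.36 × 3.30 × 30 = 35.64 mm
mid-season: 1.09 × 8.10 × 25 = 220.73 mm
late-season: 0.23 × 4.06 × 15 = 14.01 mm
Seasonal total = 270.38 mm

270 mm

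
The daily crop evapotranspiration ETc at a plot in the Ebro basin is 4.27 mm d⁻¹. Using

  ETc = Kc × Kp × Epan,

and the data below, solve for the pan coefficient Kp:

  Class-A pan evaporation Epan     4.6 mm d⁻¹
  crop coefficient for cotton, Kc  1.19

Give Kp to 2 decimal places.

ETc = Kc × Kp × Epan  ⇒  Kp = ETc / (Kc × Epan)
Kp = 4.27 / (1.19 × 4.6) = 4.27 / 5.474 = 0.7801

0.78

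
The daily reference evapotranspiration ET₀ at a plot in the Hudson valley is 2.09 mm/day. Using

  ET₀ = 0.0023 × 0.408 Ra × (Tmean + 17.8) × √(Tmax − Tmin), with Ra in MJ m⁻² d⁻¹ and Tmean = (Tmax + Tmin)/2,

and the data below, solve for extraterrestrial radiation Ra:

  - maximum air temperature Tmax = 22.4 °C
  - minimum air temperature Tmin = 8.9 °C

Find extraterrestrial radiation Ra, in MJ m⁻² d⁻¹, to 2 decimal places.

18.12 MJ m⁻² d⁻¹

Tmean = (22.4+8.9)/2 = 15.65 °C; ΔT = 13.5
Ra = ET₀ / [0.0023 × 0.408 × (Tmean+17.8) × √ΔT]
   = 2.09 / (0.0023 × 0.408 × 33.45 × 3.6742) = 18.122 MJ m⁻² d⁻¹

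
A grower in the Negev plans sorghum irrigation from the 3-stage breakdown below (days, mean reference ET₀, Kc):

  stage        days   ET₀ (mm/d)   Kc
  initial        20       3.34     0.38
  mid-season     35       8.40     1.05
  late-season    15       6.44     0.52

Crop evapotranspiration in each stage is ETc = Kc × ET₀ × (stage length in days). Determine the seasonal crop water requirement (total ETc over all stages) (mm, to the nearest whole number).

initial: 0.38 × 3.34 × 20 = 25.38 mm
mid-season: 1.05 × 8.40 × 35 = 308.70 mm
late-season: 0.52 × 6.44 × 15 = 50.23 mm
Seasonal total = 384.31 mm

384 mm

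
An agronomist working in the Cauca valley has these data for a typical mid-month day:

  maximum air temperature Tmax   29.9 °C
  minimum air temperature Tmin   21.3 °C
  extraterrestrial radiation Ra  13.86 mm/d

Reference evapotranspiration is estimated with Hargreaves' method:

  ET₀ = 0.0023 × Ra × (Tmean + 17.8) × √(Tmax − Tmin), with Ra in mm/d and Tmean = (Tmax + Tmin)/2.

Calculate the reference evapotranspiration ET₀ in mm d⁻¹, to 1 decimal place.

Tmean = (29.9 + 21.3)/2 = 25.60 °C
ET₀ = 0.0023 × 13.86 × (25.60 + 17.8) × √8.6 = 0.0023 × 13.86 × 43.40 × 2.9326 = 4.0573 mm/d

4.1 mm d⁻¹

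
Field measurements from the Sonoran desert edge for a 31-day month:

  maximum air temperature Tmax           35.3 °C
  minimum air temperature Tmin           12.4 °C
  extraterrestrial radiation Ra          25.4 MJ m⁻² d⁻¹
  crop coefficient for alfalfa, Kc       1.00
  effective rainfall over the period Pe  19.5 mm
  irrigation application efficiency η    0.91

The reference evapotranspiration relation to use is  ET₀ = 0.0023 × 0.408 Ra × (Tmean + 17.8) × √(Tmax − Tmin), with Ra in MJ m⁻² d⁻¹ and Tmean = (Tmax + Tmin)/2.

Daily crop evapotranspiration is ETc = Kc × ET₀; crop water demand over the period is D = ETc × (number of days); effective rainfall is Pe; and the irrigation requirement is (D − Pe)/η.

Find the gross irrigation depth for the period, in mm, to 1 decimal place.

Tmean = (35.3 + 12.4)/2 = 23.85 °C
0.408 Ra = 0.408 × 25.4 = 10.3632 mm/d equivalent
ET₀ = 0.0023 × 10.3632 × (23.85 + 17.8) × √22.9 = 0.0023 × 10.3632 × 41.65 × 4.7854 = 4.7507 mm/d
ETc = Kc × ET₀ = 1.00 × 4.7507 = 4.7507 mm/d
Crop demand D = ETc × 31 d = 4.7507 × 31 = 147.272 mm
D − Pe = 147.272 − 19.5 = 127.772 mm
Gross irrigation = 127.772 / 0.91 = 140.409 mm

140.4 mm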